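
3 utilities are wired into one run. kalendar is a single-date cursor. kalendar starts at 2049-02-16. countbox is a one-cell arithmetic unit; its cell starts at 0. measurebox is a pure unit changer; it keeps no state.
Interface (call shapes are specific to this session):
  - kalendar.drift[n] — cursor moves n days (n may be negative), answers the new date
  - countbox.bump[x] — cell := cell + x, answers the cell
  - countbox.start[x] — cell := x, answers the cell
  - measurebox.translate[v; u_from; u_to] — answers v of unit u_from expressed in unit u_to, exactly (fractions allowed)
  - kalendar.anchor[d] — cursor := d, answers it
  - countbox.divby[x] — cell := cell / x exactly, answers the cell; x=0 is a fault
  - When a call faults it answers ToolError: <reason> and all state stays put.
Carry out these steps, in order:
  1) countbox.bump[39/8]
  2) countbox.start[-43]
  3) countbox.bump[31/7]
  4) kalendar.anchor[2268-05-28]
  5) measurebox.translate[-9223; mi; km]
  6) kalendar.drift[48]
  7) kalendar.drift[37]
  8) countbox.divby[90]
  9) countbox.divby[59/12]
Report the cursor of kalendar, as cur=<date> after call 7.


Answer: cur=2268-08-21

Derivation:
~$ bump x: 39/8
[out] 39/8
~$ start x: -43
[out] -43
~$ bump x: 31/7
[out] -270/7
~$ anchor d: 2268-05-28
[out] 2268-05-28
~$ translate v: -9223 u_from: mi u_to: km
[out] -231921558/15625
~$ drift n: 48
[out] 2268-07-15
~$ drift n: 37
[out] 2268-08-21
~$ divby x: 90
[out] -3/7
~$ divby x: 59/12
[out] -36/413


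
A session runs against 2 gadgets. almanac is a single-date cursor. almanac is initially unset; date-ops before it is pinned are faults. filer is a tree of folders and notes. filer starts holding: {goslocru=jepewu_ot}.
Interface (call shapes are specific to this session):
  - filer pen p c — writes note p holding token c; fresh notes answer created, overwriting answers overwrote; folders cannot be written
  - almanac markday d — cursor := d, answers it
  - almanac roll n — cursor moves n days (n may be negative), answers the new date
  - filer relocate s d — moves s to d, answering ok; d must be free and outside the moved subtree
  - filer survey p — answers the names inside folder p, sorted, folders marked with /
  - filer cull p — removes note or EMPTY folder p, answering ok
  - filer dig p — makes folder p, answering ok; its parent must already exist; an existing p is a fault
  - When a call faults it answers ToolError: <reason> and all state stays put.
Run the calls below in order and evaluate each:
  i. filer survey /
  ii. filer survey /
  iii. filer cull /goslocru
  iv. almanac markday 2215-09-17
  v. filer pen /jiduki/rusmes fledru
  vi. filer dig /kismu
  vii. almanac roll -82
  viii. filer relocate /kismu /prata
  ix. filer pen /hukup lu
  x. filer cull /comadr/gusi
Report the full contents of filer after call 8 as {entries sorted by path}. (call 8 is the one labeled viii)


Answer: {prata/}

Derivation:
CALL filer survey[p=/]
RET  [goslocru]
CALL filer survey[p=/]
RET  [goslocru]
CALL filer cull[p=/goslocru]
RET  ok
CALL almanac markday[d=2215-09-17]
RET  2215-09-17
CALL filer pen[p=/jiduki/rusmes; c=fledru]
RET  ToolError: no parent
CALL filer dig[p=/kismu]
RET  ok
CALL almanac roll[n=-82]
RET  2215-06-27
CALL filer relocate[s=/kismu; d=/prata]
RET  ok
CALL filer pen[p=/hukup; c=lu]
RET  created
CALL filer cull[p=/comadr/gusi]
RET  ToolError: not found


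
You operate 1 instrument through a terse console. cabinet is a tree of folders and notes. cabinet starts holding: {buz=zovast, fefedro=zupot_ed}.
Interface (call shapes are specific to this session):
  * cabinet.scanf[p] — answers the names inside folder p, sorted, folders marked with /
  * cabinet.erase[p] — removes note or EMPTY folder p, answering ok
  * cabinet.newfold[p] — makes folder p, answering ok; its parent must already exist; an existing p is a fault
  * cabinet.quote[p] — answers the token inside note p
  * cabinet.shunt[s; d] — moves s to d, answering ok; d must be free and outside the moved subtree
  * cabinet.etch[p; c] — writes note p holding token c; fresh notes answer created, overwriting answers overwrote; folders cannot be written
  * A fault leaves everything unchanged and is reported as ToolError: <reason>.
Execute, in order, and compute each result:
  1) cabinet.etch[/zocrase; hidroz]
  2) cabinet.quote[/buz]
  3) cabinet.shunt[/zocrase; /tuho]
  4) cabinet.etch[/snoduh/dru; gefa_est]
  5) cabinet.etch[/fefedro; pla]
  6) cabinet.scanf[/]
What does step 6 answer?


Answer: [buz, fefedro, tuho]

Derivation:
>>> cabinet.etch /zocrase hidroz
[out] created
>>> cabinet.quote /buz
[out] zovast
>>> cabinet.shunt /zocrase /tuho
[out] ok
>>> cabinet.etch /snoduh/dru gefa_est
[out] ToolError: no parent
>>> cabinet.etch /fefedro pla
[out] overwrote
>>> cabinet.scanf /
[out] [buz, fefedro, tuho]


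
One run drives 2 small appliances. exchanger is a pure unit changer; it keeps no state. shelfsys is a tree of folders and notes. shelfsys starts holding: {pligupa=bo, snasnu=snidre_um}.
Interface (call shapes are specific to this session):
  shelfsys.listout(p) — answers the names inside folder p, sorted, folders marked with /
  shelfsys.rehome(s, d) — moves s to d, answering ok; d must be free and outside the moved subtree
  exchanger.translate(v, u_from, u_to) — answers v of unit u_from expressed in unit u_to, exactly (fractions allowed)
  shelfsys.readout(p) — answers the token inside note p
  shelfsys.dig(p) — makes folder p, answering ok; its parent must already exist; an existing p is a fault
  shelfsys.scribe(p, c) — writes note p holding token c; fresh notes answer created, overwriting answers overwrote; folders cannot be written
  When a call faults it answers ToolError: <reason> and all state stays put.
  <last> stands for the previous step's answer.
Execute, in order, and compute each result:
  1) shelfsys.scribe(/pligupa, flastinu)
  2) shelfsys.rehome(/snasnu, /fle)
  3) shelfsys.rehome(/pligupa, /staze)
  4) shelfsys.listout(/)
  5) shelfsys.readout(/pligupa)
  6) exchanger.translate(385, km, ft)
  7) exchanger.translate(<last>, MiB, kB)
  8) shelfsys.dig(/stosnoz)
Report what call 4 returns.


Answer: [fle, staze]

Derivation:
I run scribe using p→/pligupa, c→flastinu, and observe overwrote.
Invoking rehome using s→/snasnu, d→/fle, — result: ok.
I invoke rehome using s→/pligupa, d→/staze, yielding ok.
Next I call listout using p→/, and observe [fle, staze].
I invoke readout using p→/pligupa, and observe ToolError: not found.
I try translate using v→385, u_from→km, u_to→ft, giving 481250000/381.
Using translate using v→<last>, u_from→MiB, u_to→kB, → 504627200000/381.
Next I call dig using p→/stosnoz, → ok.


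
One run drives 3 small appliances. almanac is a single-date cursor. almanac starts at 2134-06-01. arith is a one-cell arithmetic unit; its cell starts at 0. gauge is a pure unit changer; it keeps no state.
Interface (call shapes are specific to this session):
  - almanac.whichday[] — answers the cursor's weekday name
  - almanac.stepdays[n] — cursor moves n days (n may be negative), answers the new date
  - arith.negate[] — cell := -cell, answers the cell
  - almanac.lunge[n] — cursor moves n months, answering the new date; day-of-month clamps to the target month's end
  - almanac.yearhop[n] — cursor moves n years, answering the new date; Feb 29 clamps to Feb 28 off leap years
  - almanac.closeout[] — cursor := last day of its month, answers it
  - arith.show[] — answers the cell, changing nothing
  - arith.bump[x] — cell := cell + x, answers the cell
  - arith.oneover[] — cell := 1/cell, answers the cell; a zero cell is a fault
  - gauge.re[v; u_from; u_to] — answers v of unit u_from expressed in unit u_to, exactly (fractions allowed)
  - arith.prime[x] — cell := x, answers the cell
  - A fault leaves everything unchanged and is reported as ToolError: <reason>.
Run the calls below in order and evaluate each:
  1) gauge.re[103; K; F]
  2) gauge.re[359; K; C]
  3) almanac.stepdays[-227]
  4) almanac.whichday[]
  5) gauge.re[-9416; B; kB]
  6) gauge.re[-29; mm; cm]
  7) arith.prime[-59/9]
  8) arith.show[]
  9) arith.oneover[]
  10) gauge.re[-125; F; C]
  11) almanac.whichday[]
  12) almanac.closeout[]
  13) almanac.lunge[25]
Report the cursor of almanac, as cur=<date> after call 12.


Act: re[v: 103; u_from: K; u_to: F]
Obs: -27427/100
Act: re[v: 359; u_from: K; u_to: C]
Obs: 1717/20
Act: stepdays[n: -227]
Obs: 2133-10-17
Act: whichday[]
Obs: Saturday
Act: re[v: -9416; u_from: B; u_to: kB]
Obs: -1177/125
Act: re[v: -29; u_from: mm; u_to: cm]
Obs: -29/10
Act: prime[x: -59/9]
Obs: -59/9
Act: show[]
Obs: -59/9
Act: oneover[]
Obs: -9/59
Act: re[v: -125; u_from: F; u_to: C]
Obs: -785/9
Act: whichday[]
Obs: Saturday
Act: closeout[]
Obs: 2133-10-31
Act: lunge[n: 25]
Obs: 2135-11-30

Answer: cur=2133-10-31


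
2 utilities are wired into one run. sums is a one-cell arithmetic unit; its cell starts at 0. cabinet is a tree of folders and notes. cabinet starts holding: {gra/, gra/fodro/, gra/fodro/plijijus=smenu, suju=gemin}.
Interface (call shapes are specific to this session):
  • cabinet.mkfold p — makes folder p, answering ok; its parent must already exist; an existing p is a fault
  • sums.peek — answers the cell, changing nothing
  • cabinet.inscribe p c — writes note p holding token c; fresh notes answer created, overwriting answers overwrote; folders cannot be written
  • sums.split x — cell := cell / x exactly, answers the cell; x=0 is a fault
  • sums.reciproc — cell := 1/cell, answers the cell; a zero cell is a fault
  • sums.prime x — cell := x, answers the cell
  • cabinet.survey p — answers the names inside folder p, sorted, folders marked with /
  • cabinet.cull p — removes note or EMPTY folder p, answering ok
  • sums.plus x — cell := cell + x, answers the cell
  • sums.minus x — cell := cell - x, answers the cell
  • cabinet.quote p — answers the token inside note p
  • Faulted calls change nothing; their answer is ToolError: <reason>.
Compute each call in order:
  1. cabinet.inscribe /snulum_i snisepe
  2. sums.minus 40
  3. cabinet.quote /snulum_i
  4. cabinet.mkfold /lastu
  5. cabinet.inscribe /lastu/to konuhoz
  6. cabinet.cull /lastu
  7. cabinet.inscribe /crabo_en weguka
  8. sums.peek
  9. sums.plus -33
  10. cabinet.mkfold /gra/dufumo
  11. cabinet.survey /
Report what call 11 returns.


Answer: [crabo_en, gra/, lastu/, snulum_i, suju]

Derivation:
[in] cabinet.inscribe p='/snulum_i' c='snisepe'
= created
[in] sums.minus x='40'
= -40
[in] cabinet.quote p='/snulum_i'
= snisepe
[in] cabinet.mkfold p='/lastu'
= ok
[in] cabinet.inscribe p='/lastu/to' c='konuhoz'
= created
[in] cabinet.cull p='/lastu'
= ToolError: not empty
[in] cabinet.inscribe p='/crabo_en' c='weguka'
= created
[in] sums.peek
= -40
[in] sums.plus x='-33'
= -73
[in] cabinet.mkfold p='/gra/dufumo'
= ok
[in] cabinet.survey p='/'
= [crabo_en, gra/, lastu/, snulum_i, suju]


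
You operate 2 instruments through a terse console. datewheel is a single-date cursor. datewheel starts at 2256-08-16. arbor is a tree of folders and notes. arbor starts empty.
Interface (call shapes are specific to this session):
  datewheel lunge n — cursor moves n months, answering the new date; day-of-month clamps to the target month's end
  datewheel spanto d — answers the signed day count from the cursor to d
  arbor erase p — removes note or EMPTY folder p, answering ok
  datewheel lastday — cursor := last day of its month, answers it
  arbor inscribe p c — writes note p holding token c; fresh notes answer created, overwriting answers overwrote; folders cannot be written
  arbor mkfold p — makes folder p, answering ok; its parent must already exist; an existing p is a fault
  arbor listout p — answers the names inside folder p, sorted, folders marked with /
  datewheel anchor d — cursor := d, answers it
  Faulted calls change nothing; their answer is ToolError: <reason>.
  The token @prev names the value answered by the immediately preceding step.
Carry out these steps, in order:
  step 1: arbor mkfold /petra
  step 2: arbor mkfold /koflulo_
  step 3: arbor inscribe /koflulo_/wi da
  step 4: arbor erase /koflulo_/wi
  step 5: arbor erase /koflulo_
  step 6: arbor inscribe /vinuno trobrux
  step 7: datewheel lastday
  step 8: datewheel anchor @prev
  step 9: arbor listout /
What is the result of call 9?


! arbor mkfold(p=/petra) ~> ok
! arbor mkfold(p=/koflulo_) ~> ok
! arbor inscribe(p=/koflulo_/wi, c=da) ~> created
! arbor erase(p=/koflulo_/wi) ~> ok
! arbor erase(p=/koflulo_) ~> ok
! arbor inscribe(p=/vinuno, c=trobrux) ~> created
! datewheel lastday() ~> 2256-08-31
! datewheel anchor(d=@prev) ~> 2256-08-31
! arbor listout(p=/) ~> [petra/, vinuno]

Answer: [petra/, vinuno]


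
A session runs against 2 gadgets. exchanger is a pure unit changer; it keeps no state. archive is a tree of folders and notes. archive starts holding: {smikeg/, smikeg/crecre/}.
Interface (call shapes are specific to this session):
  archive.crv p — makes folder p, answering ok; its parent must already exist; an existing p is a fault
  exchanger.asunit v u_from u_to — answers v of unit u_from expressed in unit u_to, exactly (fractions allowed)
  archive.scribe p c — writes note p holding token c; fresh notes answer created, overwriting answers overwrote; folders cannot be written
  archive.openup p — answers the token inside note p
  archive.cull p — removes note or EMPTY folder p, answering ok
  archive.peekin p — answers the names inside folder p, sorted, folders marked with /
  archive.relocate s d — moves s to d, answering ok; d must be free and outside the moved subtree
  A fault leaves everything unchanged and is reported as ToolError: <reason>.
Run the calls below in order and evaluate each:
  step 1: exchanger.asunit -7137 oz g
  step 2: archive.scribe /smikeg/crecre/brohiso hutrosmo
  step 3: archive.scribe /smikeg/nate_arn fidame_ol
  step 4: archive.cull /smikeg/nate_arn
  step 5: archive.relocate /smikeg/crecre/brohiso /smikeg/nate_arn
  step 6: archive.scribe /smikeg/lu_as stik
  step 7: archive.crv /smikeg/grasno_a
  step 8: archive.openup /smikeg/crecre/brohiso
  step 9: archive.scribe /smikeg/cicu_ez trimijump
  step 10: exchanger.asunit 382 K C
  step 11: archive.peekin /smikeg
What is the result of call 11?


Answer: [cicu_ez, crecre/, grasno_a/, lu_as, nate_arn]

Derivation:
Step: exchanger.asunit[-7137; oz; g]
Result: -323728874469/1600000
Step: archive.scribe[/smikeg/crecre/brohiso; hutrosmo]
Result: created
Step: archive.scribe[/smikeg/nate_arn; fidame_ol]
Result: created
Step: archive.cull[/smikeg/nate_arn]
Result: ok
Step: archive.relocate[/smikeg/crecre/brohiso; /smikeg/nate_arn]
Result: ok
Step: archive.scribe[/smikeg/lu_as; stik]
Result: created
Step: archive.crv[/smikeg/grasno_a]
Result: ok
Step: archive.openup[/smikeg/crecre/brohiso]
Result: ToolError: not found
Step: archive.scribe[/smikeg/cicu_ez; trimijump]
Result: created
Step: exchanger.asunit[382; K; C]
Result: 2177/20
Step: archive.peekin[/smikeg]
Result: [cicu_ez, crecre/, grasno_a/, lu_as, nate_arn]


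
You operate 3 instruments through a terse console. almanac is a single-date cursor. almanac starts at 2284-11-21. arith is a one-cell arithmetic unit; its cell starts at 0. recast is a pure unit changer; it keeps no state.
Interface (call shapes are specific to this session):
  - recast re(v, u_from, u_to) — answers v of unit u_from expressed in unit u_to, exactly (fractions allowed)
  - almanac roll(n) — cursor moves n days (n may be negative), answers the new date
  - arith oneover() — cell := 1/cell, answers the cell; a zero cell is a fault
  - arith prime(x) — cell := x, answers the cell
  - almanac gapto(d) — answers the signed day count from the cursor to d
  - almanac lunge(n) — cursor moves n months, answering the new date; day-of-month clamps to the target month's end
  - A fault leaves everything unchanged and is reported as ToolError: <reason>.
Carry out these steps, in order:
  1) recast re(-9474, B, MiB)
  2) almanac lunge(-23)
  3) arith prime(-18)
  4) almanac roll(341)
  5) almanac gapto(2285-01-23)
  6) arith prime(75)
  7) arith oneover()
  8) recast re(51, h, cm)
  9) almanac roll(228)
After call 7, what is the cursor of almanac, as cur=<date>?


I try recast re using -9474, B, MiB, and get -4737/524288.
Then almanac lunge using -23, yielding 2282-12-21.
Invoking arith prime using -18, and get -18.
Calling almanac roll using 341, and see 2283-11-27.
Calling almanac gapto using 2285-01-23, which returns 423.
Next I call arith prime using 75, which returns 75.
I use arith oneover(), — result: 1/75.
I invoke recast re using 51, h, cm, and see ToolError: incompatible units.
Using almanac roll using 228, giving 2284-07-12.

Answer: cur=2283-11-27


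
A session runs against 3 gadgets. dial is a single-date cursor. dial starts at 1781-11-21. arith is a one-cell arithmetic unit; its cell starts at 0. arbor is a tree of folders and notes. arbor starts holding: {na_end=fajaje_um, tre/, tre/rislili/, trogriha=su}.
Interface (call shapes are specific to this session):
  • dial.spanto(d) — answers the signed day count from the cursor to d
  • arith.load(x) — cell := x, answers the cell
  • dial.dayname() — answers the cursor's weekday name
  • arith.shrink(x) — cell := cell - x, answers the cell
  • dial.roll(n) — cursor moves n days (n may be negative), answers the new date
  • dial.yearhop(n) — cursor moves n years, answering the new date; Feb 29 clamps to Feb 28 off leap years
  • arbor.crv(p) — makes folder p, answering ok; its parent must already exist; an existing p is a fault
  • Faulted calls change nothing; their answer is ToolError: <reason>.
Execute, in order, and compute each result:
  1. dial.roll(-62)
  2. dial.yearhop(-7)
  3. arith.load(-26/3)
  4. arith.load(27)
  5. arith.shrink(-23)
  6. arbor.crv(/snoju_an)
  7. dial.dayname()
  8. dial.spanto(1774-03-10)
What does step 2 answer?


Answer: 1774-09-20

Derivation:
;; dial.roll(n=-62) -> 1781-09-20
;; dial.yearhop(n=-7) -> 1774-09-20
;; arith.load(x=-26/3) -> -26/3
;; arith.load(x=27) -> 27
;; arith.shrink(x=-23) -> 50
;; arbor.crv(p=/snoju_an) -> ok
;; dial.dayname() -> Tuesday
;; dial.spanto(d=1774-03-10) -> -194


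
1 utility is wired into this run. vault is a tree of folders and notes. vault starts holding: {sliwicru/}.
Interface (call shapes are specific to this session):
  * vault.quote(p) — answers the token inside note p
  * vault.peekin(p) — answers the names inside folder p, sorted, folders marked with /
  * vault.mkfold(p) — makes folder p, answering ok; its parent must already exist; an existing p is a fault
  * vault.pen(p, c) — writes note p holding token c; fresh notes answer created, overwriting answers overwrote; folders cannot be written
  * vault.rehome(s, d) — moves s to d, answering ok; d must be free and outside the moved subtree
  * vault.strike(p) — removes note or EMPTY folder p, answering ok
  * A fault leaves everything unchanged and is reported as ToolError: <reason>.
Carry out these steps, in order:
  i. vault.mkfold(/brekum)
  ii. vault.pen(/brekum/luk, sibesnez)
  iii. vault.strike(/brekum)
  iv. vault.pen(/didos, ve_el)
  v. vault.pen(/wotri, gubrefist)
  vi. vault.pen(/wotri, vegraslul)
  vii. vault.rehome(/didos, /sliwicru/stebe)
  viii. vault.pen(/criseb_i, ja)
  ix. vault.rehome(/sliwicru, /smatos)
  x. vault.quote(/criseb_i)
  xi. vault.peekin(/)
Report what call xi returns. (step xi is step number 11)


> mkfold p→/brekum
[out] ok
> pen p→/brekum/luk c→sibesnez
[out] created
> strike p→/brekum
[out] ToolError: not empty
> pen p→/didos c→ve_el
[out] created
> pen p→/wotri c→gubrefist
[out] created
> pen p→/wotri c→vegraslul
[out] overwrote
> rehome s→/didos d→/sliwicru/stebe
[out] ok
> pen p→/criseb_i c→ja
[out] created
> rehome s→/sliwicru d→/smatos
[out] ok
> quote p→/criseb_i
[out] ja
> peekin p→/
[out] [brekum/, criseb_i, smatos/, wotri]

Answer: [brekum/, criseb_i, smatos/, wotri]


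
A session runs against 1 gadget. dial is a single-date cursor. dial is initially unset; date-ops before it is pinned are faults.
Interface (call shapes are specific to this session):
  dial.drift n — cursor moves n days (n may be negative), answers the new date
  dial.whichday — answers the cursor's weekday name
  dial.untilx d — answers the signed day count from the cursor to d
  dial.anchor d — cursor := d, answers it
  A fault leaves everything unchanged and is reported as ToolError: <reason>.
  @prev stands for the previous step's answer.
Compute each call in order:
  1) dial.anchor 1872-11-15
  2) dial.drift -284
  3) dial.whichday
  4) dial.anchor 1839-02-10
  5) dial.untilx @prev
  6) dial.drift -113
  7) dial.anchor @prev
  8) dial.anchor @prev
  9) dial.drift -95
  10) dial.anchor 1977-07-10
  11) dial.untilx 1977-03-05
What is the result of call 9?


Answer: 1838-07-17

Derivation:
>> dial.anchor(1872-11-15)
<< 1872-11-15
>> dial.drift(-284)
<< 1872-02-05
>> dial.whichday()
<< Monday
>> dial.anchor(1839-02-10)
<< 1839-02-10
>> dial.untilx(@prev)
<< 0
>> dial.drift(-113)
<< 1838-10-20
>> dial.anchor(@prev)
<< 1838-10-20
>> dial.anchor(@prev)
<< 1838-10-20
>> dial.drift(-95)
<< 1838-07-17
>> dial.anchor(1977-07-10)
<< 1977-07-10
>> dial.untilx(1977-03-05)
<< -127


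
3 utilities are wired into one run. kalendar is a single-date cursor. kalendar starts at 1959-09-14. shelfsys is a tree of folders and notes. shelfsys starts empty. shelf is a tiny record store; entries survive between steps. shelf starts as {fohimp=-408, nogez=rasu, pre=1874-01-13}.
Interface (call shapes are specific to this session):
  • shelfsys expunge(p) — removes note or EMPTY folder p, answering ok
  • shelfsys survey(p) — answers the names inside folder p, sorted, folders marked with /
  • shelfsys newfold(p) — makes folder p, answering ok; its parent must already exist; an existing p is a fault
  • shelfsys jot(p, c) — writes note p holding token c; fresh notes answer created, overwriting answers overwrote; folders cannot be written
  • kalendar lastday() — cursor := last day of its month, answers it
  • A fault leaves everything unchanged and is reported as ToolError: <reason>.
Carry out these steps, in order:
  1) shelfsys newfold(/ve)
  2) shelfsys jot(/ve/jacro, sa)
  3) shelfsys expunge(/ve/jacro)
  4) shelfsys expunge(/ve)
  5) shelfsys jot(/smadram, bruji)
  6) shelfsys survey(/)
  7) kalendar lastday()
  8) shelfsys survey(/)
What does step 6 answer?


$ shelfsys newfold p: /ve
  ok
$ shelfsys jot p: /ve/jacro c: sa
  created
$ shelfsys expunge p: /ve/jacro
  ok
$ shelfsys expunge p: /ve
  ok
$ shelfsys jot p: /smadram c: bruji
  created
$ shelfsys survey p: /
  [smadram]
$ kalendar lastday
  1959-09-30
$ shelfsys survey p: /
  [smadram]

Answer: [smadram]


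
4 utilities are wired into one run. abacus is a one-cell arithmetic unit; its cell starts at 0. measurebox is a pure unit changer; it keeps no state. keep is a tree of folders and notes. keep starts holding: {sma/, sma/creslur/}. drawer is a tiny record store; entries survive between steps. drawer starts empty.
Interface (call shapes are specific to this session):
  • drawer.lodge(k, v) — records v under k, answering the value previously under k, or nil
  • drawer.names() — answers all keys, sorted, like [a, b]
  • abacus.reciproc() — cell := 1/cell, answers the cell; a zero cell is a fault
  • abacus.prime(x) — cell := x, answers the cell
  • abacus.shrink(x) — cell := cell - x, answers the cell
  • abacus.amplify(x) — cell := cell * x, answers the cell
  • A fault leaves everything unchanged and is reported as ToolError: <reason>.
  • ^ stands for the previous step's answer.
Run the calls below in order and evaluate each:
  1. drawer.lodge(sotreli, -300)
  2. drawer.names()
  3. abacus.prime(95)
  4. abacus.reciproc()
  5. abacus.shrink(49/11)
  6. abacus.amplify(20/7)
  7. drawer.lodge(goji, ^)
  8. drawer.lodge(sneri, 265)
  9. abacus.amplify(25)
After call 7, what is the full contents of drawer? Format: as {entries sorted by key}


Answer: {goji=-18576/1463, sotreli=-300}

Derivation:
==> drawer.lodge(k=sotreli, v=-300)
<== nil
==> drawer.names()
<== [sotreli]
==> abacus.prime(x=95)
<== 95
==> abacus.reciproc()
<== 1/95
==> abacus.shrink(x=49/11)
<== -4644/1045
==> abacus.amplify(x=20/7)
<== -18576/1463
==> drawer.lodge(k=goji, v=^)
<== nil
==> drawer.lodge(k=sneri, v=265)
<== nil
==> abacus.amplify(x=25)
<== -464400/1463


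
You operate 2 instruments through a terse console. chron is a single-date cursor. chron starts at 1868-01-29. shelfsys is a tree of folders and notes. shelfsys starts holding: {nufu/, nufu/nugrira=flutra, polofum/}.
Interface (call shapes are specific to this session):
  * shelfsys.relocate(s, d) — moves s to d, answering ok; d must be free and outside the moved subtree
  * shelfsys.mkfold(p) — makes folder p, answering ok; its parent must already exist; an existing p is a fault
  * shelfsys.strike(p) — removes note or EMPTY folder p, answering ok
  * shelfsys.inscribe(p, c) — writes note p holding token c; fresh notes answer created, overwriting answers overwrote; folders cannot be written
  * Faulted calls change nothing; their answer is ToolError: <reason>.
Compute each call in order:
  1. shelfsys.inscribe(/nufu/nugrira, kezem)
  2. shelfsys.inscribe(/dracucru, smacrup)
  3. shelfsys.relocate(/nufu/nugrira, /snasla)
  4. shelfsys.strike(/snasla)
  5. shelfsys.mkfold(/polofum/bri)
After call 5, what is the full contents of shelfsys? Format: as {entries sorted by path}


Answer: {dracucru=smacrup, nufu/, polofum/, polofum/bri/}

Derivation:
·→ shelfsys.inscribe(/nufu/nugrira, kezem)
·← overwrote
·→ shelfsys.inscribe(/dracucru, smacrup)
·← created
·→ shelfsys.relocate(/nufu/nugrira, /snasla)
·← ok
·→ shelfsys.strike(/snasla)
·← ok
·→ shelfsys.mkfold(/polofum/bri)
·← ok


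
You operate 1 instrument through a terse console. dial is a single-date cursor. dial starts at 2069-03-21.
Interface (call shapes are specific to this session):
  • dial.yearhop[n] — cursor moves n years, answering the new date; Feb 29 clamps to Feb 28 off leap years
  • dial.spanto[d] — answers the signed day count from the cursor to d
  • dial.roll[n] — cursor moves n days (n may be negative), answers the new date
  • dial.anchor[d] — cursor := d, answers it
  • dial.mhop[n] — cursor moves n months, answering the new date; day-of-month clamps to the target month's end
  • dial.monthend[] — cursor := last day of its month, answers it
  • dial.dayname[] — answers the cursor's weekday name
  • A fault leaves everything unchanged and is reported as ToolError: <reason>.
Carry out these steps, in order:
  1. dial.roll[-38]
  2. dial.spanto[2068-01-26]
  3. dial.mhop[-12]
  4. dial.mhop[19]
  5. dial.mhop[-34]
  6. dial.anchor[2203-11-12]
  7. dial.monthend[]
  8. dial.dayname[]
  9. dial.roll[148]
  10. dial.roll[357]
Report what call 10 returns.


Answer: 2205-04-18

Derivation:
~$ dial.roll -38
:: 2069-02-11
~$ dial.spanto 2068-01-26
:: -382
~$ dial.mhop -12
:: 2068-02-11
~$ dial.mhop 19
:: 2069-09-11
~$ dial.mhop -34
:: 2066-11-11
~$ dial.anchor 2203-11-12
:: 2203-11-12
~$ dial.monthend
:: 2203-11-30
~$ dial.dayname
:: Wednesday
~$ dial.roll 148
:: 2204-04-26
~$ dial.roll 357
:: 2205-04-18


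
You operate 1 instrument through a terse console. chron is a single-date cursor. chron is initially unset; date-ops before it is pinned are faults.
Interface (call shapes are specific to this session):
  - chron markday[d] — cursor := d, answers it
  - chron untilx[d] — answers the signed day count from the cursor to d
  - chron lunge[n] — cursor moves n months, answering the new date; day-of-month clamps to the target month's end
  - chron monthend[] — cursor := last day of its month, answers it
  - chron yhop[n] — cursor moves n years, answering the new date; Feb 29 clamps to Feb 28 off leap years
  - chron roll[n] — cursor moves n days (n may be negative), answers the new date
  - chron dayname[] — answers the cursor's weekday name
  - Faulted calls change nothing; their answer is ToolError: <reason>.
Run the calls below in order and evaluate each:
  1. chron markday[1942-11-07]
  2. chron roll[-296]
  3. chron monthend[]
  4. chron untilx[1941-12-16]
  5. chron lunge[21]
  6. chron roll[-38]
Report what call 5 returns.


Answer: 1943-10-31

Derivation:
Then chron markday with d→1942-11-07, giving 1942-11-07.
Using chron roll with n→-296, → 1942-01-15.
Using chron monthend(), and get 1942-01-31.
Then chron untilx with d→1941-12-16: -46.
Calling chron lunge with n→21, and observe 1943-10-31.
I run chron roll with n→-38, yielding 1943-09-23.


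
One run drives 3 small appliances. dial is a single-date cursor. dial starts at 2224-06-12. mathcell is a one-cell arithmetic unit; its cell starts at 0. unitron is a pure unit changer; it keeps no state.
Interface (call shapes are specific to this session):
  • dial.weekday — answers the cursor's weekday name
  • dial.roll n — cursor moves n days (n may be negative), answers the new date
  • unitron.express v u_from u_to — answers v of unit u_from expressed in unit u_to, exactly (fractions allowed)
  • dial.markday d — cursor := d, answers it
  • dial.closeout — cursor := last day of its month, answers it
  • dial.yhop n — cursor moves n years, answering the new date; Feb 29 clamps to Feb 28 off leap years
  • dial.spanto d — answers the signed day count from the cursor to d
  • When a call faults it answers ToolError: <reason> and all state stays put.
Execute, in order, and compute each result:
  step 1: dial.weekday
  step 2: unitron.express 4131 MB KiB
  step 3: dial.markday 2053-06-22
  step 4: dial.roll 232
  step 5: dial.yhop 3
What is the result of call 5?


Act: dial.weekday[]
Obs: Saturday
Act: unitron.express[v→4131; u_from→MB; u_to→KiB]
Obs: 64546875/16
Act: dial.markday[d→2053-06-22]
Obs: 2053-06-22
Act: dial.roll[n→232]
Obs: 2054-02-09
Act: dial.yhop[n→3]
Obs: 2057-02-09

Answer: 2057-02-09


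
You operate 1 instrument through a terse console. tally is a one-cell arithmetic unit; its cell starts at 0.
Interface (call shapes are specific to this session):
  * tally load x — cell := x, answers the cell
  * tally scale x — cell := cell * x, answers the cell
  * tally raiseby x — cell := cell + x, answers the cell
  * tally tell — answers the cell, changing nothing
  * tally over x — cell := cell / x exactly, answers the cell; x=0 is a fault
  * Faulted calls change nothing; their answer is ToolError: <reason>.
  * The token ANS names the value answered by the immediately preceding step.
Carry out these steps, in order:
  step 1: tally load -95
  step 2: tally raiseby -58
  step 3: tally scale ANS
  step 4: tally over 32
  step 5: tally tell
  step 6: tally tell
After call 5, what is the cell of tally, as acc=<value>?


Answer: acc=23409/32

Derivation:
% 1. tally load(-95) == -95
% 2. tally raiseby(-58) == -153
% 3. tally scale(ANS) == 23409
% 4. tally over(32) == 23409/32
% 5. tally tell() == 23409/32
% 6. tally tell() == 23409/32


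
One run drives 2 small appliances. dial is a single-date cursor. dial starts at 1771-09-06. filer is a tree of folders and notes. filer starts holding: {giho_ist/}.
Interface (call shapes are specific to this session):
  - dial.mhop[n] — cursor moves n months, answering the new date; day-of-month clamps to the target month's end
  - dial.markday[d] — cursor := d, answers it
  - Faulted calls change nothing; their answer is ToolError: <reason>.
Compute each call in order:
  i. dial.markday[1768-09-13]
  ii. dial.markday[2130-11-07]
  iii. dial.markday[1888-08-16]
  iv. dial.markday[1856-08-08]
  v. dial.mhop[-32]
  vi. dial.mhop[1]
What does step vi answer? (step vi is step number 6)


Answer: 1854-01-08

Derivation:
Step: dial.markday[d=1768-09-13]
Result: 1768-09-13
Step: dial.markday[d=2130-11-07]
Result: 2130-11-07
Step: dial.markday[d=1888-08-16]
Result: 1888-08-16
Step: dial.markday[d=1856-08-08]
Result: 1856-08-08
Step: dial.mhop[n=-32]
Result: 1853-12-08
Step: dial.mhop[n=1]
Result: 1854-01-08


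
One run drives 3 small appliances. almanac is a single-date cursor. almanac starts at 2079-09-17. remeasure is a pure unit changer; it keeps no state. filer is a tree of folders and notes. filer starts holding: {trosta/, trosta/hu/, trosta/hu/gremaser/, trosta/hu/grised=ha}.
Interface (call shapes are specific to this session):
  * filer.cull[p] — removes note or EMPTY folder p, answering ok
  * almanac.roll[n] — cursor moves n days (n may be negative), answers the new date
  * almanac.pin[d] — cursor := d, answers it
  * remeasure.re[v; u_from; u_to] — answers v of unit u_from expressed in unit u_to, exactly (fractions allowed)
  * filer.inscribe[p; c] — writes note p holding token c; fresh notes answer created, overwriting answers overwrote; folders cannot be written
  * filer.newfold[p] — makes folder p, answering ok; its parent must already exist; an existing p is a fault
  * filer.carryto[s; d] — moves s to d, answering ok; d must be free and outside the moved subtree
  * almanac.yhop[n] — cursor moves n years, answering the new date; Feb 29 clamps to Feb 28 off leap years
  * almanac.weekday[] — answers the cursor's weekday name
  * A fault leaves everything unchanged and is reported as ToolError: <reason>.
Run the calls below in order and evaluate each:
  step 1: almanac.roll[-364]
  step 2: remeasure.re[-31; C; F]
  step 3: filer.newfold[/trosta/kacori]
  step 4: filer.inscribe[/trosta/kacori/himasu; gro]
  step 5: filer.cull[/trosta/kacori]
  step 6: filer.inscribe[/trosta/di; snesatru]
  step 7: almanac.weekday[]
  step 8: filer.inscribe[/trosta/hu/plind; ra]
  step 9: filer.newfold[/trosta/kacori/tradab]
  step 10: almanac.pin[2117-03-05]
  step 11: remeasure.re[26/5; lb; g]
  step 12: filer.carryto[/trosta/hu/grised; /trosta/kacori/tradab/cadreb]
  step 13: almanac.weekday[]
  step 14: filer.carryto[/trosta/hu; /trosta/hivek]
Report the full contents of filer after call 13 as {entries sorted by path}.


Answer: {trosta/, trosta/di=snesatru, trosta/hu/, trosta/hu/gremaser/, trosta/hu/plind=ra, trosta/kacori/, trosta/kacori/himasu=gro, trosta/kacori/tradab/, trosta/kacori/tradab/cadreb=ha}

Derivation:
Step: almanac.roll[n→-364]
Result: 2078-09-18
Step: remeasure.re[v→-31; u_from→C; u_to→F]
Result: -119/5
Step: filer.newfold[p→/trosta/kacori]
Result: ok
Step: filer.inscribe[p→/trosta/kacori/himasu; c→gro]
Result: created
Step: filer.cull[p→/trosta/kacori]
Result: ToolError: not empty
Step: filer.inscribe[p→/trosta/di; c→snesatru]
Result: created
Step: almanac.weekday[]
Result: Sunday
Step: filer.inscribe[p→/trosta/hu/plind; c→ra]
Result: created
Step: filer.newfold[p→/trosta/kacori/tradab]
Result: ok
Step: almanac.pin[d→2117-03-05]
Result: 2117-03-05
Step: remeasure.re[v→26/5; u_from→lb; u_to→g]
Result: 589670081/250000
Step: filer.carryto[s→/trosta/hu/grised; d→/trosta/kacori/tradab/cadreb]
Result: ok
Step: almanac.weekday[]
Result: Friday
Step: filer.carryto[s→/trosta/hu; d→/trosta/hivek]
Result: ok


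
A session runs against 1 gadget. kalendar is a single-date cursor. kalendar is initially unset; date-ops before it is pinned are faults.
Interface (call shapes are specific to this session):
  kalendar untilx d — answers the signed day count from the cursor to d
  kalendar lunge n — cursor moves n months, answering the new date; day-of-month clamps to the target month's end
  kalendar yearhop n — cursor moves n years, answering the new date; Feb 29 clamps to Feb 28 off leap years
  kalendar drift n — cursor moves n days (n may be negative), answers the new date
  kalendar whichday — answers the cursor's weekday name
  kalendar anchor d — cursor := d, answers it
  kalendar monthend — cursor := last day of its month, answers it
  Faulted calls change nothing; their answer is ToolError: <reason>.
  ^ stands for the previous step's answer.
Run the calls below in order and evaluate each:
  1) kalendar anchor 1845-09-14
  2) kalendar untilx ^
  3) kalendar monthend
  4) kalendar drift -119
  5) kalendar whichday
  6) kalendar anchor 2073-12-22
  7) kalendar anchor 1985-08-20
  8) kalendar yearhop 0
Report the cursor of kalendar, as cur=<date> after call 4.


Answer: cur=1845-06-03

Derivation:
! kalendar anchor(d='1845-09-14') => 1845-09-14
! kalendar untilx(d='^') => 0
! kalendar monthend() => 1845-09-30
! kalendar drift(n='-119') => 1845-06-03
! kalendar whichday() => Tuesday
! kalendar anchor(d='2073-12-22') => 2073-12-22
! kalendar anchor(d='1985-08-20') => 1985-08-20
! kalendar yearhop(n='0') => 1985-08-20


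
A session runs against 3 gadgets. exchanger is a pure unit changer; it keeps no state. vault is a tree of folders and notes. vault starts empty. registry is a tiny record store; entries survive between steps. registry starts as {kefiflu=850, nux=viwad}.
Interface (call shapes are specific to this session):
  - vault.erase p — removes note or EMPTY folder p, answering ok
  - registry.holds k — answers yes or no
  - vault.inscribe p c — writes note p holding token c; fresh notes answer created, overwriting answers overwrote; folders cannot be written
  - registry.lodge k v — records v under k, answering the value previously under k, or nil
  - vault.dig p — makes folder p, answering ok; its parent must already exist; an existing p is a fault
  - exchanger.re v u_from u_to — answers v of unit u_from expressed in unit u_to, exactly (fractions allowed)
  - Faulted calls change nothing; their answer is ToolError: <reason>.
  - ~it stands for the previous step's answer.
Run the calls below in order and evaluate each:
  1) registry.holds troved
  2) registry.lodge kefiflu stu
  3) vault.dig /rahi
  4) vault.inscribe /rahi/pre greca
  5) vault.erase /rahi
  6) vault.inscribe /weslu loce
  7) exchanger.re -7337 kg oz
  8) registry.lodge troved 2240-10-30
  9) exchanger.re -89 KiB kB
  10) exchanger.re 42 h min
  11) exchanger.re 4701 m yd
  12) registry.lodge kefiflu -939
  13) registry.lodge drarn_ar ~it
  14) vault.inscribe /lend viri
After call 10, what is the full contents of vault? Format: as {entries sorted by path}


Answer: {rahi/, rahi/pre=greca, weslu=loce}

Derivation:
Invoking registry.holds(k: troved), → no.
Then registry.lodge(k: kefiflu, v: stu), and see 850.
Now I run vault.dig(p: /rahi): ok.
Now I run vault.inscribe(p: /rahi/pre, c: greca), and observe created.
I run vault.erase(p: /rahi), yielding ToolError: not empty.
Invoking vault.inscribe(p: /weslu, c: loce), yielding created.
Next I call exchanger.re(v: -7337, u_from: kg, u_to: oz), giving -1067200000000/4123567.
Now I run registry.lodge(k: troved, v: 2240-10-30), → nil.
I use exchanger.re(v: -89, u_from: KiB, u_to: kB), and see -11392/125.
Calling exchanger.re(v: 42, u_from: h, u_to: min): 2520.
I run exchanger.re(v: 4701, u_from: m, u_to: yd): 1958750/381.
I run registry.lodge(k: kefiflu, v: -939), → stu.
I call registry.lodge(k: drarn_ar, v: ~it), giving nil.
I run vault.inscribe(p: /lend, c: viri), yielding created.


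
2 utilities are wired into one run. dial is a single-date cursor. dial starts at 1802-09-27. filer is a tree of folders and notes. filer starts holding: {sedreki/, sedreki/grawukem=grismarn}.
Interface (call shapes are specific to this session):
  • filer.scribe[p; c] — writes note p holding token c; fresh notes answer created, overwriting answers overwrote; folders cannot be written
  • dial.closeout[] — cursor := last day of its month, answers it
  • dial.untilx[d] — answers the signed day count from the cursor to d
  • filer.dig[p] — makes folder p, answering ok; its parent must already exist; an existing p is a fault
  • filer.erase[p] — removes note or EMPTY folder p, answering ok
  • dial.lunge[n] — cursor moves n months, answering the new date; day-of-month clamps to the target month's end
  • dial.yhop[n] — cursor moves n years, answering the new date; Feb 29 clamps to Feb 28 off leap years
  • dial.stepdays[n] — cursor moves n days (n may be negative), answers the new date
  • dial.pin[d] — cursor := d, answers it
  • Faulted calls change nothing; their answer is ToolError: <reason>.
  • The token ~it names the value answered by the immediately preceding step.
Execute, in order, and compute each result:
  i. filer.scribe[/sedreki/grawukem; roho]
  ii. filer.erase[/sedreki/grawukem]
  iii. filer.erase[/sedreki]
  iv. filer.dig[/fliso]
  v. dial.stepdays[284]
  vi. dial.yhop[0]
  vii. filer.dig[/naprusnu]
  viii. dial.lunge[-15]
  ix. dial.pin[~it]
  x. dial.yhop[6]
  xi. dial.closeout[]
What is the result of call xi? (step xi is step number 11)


Answer: 1808-04-30

Derivation:
Invoking scribe with /sedreki/grawukem, roho, yielding overwrote.
Calling erase with /sedreki/grawukem, giving ok.
I run erase with /sedreki: ok.
I run dig with /fliso, which returns ok.
Invoking stepdays with 284, and get 1803-07-08.
Invoking yhop with 0, which returns 1803-07-08.
I use dig with /naprusnu, and get ok.
Invoking lunge with -15, and get 1802-04-08.
Then pin with ~it, which returns 1802-04-08.
Calling yhop with 6, and see 1808-04-08.
Then closeout: 1808-04-30.
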